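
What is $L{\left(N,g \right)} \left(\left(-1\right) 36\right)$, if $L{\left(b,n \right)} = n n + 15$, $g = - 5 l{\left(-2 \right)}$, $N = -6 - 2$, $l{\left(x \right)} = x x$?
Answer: $-14940$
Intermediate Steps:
$l{\left(x \right)} = x^{2}$
$N = -8$ ($N = -6 - 2 = -8$)
$g = -20$ ($g = - 5 \left(-2\right)^{2} = \left(-5\right) 4 = -20$)
$L{\left(b,n \right)} = 15 + n^{2}$ ($L{\left(b,n \right)} = n^{2} + 15 = 15 + n^{2}$)
$L{\left(N,g \right)} \left(\left(-1\right) 36\right) = \left(15 + \left(-20\right)^{2}\right) \left(\left(-1\right) 36\right) = \left(15 + 400\right) \left(-36\right) = 415 \left(-36\right) = -14940$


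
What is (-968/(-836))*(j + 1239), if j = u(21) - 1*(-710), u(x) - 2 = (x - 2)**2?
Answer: 50864/19 ≈ 2677.1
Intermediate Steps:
u(x) = 2 + (-2 + x)**2 (u(x) = 2 + (x - 2)**2 = 2 + (-2 + x)**2)
j = 1073 (j = (2 + (-2 + 21)**2) - 1*(-710) = (2 + 19**2) + 710 = (2 + 361) + 710 = 363 + 710 = 1073)
(-968/(-836))*(j + 1239) = (-968/(-836))*(1073 + 1239) = -968*(-1/836)*2312 = (22/19)*2312 = 50864/19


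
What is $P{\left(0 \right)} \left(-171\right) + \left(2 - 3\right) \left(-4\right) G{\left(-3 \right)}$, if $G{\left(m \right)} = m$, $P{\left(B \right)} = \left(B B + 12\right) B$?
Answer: $-12$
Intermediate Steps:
$P{\left(B \right)} = B \left(12 + B^{2}\right)$ ($P{\left(B \right)} = \left(B^{2} + 12\right) B = \left(12 + B^{2}\right) B = B \left(12 + B^{2}\right)$)
$P{\left(0 \right)} \left(-171\right) + \left(2 - 3\right) \left(-4\right) G{\left(-3 \right)} = 0 \left(12 + 0^{2}\right) \left(-171\right) + \left(2 - 3\right) \left(-4\right) \left(-3\right) = 0 \left(12 + 0\right) \left(-171\right) + \left(2 - 3\right) \left(-4\right) \left(-3\right) = 0 \cdot 12 \left(-171\right) + \left(-1\right) \left(-4\right) \left(-3\right) = 0 \left(-171\right) + 4 \left(-3\right) = 0 - 12 = -12$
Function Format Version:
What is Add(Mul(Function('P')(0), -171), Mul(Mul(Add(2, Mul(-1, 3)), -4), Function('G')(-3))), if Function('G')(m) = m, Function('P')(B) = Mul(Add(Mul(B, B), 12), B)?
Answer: -12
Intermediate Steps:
Function('P')(B) = Mul(B, Add(12, Pow(B, 2))) (Function('P')(B) = Mul(Add(Pow(B, 2), 12), B) = Mul(Add(12, Pow(B, 2)), B) = Mul(B, Add(12, Pow(B, 2))))
Add(Mul(Function('P')(0), -171), Mul(Mul(Add(2, Mul(-1, 3)), -4), Function('G')(-3))) = Add(Mul(Mul(0, Add(12, Pow(0, 2))), -171), Mul(Mul(Add(2, Mul(-1, 3)), -4), -3)) = Add(Mul(Mul(0, Add(12, 0)), -171), Mul(Mul(Add(2, -3), -4), -3)) = Add(Mul(Mul(0, 12), -171), Mul(Mul(-1, -4), -3)) = Add(Mul(0, -171), Mul(4, -3)) = Add(0, -12) = -12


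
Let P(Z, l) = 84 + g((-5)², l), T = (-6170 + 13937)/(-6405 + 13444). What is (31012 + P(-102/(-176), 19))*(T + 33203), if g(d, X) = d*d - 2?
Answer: 7413481532796/7039 ≈ 1.0532e+9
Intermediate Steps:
g(d, X) = -2 + d² (g(d, X) = d² - 2 = -2 + d²)
T = 7767/7039 ≈ 1.1034
P(Z, l) = 707 (P(Z, l) = 84 + (-2 + ((-5)²)²) = 84 + (-2 + 25²) = 84 + (-2 + 625) = 84 + 623 = 707)
(31012 + P(-102/(-176), 19))*(T + 33203) = (31012 + 707)*(7767/7039 + 33203) = 31719*(233723684/7039) = 7413481532796/7039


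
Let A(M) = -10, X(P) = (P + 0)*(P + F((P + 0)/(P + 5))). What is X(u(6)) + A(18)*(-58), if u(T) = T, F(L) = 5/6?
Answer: 621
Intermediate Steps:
F(L) = ⅚ (F(L) = 5*(⅙) = ⅚)
X(P) = P*(⅚ + P) (X(P) = (P + 0)*(P + ⅚) = P*(⅚ + P))
X(u(6)) + A(18)*(-58) = (⅙)*6*(5 + 6*6) - 10*(-58) = (⅙)*6*(5 + 36) + 580 = (⅙)*6*41 + 580 = 41 + 580 = 621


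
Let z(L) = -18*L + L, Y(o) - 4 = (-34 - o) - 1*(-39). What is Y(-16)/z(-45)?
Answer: 5/153 ≈ 0.032680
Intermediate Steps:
Y(o) = 9 - o (Y(o) = 4 + ((-34 - o) - 1*(-39)) = 4 + ((-34 - o) + 39) = 4 + (5 - o) = 9 - o)
z(L) = -17*L
Y(-16)/z(-45) = (9 - 1*(-16))/((-17*(-45))) = (9 + 16)/765 = 25*(1/765) = 5/153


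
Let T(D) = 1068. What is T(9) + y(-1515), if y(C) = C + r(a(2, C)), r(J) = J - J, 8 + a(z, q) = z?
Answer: -447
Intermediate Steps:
a(z, q) = -8 + z
r(J) = 0
y(C) = C (y(C) = C + 0 = C)
T(9) + y(-1515) = 1068 - 1515 = -447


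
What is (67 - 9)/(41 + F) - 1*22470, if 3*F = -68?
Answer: -1235676/55 ≈ -22467.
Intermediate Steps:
F = -68/3 (F = (1/3)*(-68) = -68/3 ≈ -22.667)
(67 - 9)/(41 + F) - 1*22470 = (67 - 9)/(41 - 68/3) - 1*22470 = 58/(55/3) - 22470 = (3/55)*58 - 22470 = 174/55 - 22470 = -1235676/55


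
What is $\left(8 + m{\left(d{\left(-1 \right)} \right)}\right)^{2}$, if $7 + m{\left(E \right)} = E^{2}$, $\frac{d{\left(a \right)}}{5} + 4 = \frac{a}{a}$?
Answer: $51076$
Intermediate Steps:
$d{\left(a \right)} = -15$ ($d{\left(a \right)} = -20 + 5 \frac{a}{a} = -20 + 5 \cdot 1 = -20 + 5 = -15$)
$m{\left(E \right)} = -7 + E^{2}$
$\left(8 + m{\left(d{\left(-1 \right)} \right)}\right)^{2} = \left(8 - \left(7 - \left(-15\right)^{2}\right)\right)^{2} = \left(8 + \left(-7 + 225\right)\right)^{2} = \left(8 + 218\right)^{2} = 226^{2} = 51076$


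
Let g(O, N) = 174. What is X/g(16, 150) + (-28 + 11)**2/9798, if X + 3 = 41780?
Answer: 34115111/142071 ≈ 240.13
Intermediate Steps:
X = 41777 (X = -3 + 41780 = 41777)
X/g(16, 150) + (-28 + 11)**2/9798 = 41777/174 + (-28 + 11)**2/9798 = 41777*(1/174) + (-17)**2*(1/9798) = 41777/174 + 289*(1/9798) = 41777/174 + 289/9798 = 34115111/142071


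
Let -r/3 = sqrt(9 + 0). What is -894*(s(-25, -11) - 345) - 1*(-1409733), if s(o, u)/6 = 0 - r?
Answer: 1669887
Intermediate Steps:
r = -9 (r = -3*sqrt(9 + 0) = -3*sqrt(9) = -3*3 = -9)
s(o, u) = 54 (s(o, u) = 6*(0 - 1*(-9)) = 6*(0 + 9) = 6*9 = 54)
-894*(s(-25, -11) - 345) - 1*(-1409733) = -894*(54 - 345) - 1*(-1409733) = -894*(-291) + 1409733 = 260154 + 1409733 = 1669887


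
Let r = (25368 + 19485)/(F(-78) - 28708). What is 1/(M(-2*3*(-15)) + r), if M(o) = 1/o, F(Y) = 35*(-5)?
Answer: -2599470/4007887 ≈ -0.64859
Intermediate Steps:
F(Y) = -175
r = -44853/28883 (r = (25368 + 19485)/(-175 - 28708) = 44853/(-28883) = 44853*(-1/28883) = -44853/28883 ≈ -1.5529)
1/(M(-2*3*(-15)) + r) = 1/(1/(-2*3*(-15)) - 44853/28883) = 1/(1/(-6*(-15)) - 44853/28883) = 1/(1/90 - 44853/28883) = 1/(-4007887/2599470) = -2599470/4007887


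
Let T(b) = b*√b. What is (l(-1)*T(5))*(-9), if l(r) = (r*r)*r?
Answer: 45*√5 ≈ 100.62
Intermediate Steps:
T(b) = b^(3/2)
l(r) = r³ (l(r) = r²*r = r³)
(l(-1)*T(5))*(-9) = ((-1)³*5^(3/2))*(-9) = -5*√5*(-9) = 45*√5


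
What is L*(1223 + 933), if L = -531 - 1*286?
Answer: -1761452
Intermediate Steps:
L = -817 (L = -531 - 286 = -817)
L*(1223 + 933) = -817*(1223 + 933) = -817*2156 = -1761452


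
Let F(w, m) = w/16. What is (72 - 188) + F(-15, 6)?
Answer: -1871/16 ≈ -116.94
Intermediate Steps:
F(w, m) = w/16 (F(w, m) = w*(1/16) = w/16)
(72 - 188) + F(-15, 6) = (72 - 188) + (1/16)*(-15) = -116 - 15/16 = -1871/16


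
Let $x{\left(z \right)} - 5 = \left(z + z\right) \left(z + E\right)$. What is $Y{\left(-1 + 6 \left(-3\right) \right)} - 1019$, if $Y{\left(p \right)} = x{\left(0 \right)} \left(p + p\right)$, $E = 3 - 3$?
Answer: $-1209$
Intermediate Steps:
$E = 0$ ($E = 3 - 3 = 0$)
$x{\left(z \right)} = 5 + 2 z^{2}$ ($x{\left(z \right)} = 5 + \left(z + z\right) \left(z + 0\right) = 5 + 2 z z = 5 + 2 z^{2}$)
$Y{\left(p \right)} = 10 p$ ($Y{\left(p \right)} = \left(5 + 2 \cdot 0^{2}\right) \left(p + p\right) = \left(5 + 2 \cdot 0\right) 2 p = \left(5 + 0\right) 2 p = 5 \cdot 2 p = 10 p$)
$Y{\left(-1 + 6 \left(-3\right) \right)} - 1019 = 10 \left(-1 + 6 \left(-3\right)\right) - 1019 = 10 \left(-1 - 18\right) - 1019 = 10 \left(-19\right) - 1019 = -190 - 1019 = -1209$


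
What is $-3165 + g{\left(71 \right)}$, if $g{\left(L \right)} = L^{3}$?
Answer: $354746$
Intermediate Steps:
$-3165 + g{\left(71 \right)} = -3165 + 71^{3} = -3165 + 357911 = 354746$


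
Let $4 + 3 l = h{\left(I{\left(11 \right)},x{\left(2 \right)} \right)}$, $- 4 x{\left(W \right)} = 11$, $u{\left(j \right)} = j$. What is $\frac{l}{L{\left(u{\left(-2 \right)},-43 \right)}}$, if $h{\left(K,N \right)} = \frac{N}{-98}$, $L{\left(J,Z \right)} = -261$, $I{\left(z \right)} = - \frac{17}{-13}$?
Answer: $\frac{173}{34104} \approx 0.0050727$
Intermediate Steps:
$x{\left(W \right)} = - \frac{11}{4}$ ($x{\left(W \right)} = \left(- \frac{1}{4}\right) 11 = - \frac{11}{4}$)
$I{\left(z \right)} = \frac{17}{13}$ ($I{\left(z \right)} = \left(-17\right) \left(- \frac{1}{13}\right) = \frac{17}{13}$)
$h{\left(K,N \right)} = - \frac{N}{98}$ ($h{\left(K,N \right)} = N \left(- \frac{1}{98}\right) = - \frac{N}{98}$)
$l = - \frac{519}{392}$ ($l = - \frac{4}{3} + \frac{\left(- \frac{1}{98}\right) \left(- \frac{11}{4}\right)}{3} = - \frac{4}{3} + \frac{1}{3} \cdot \frac{11}{392} = - \frac{4}{3} + \frac{11}{1176} = - \frac{519}{392} \approx -1.324$)
$\frac{l}{L{\left(u{\left(-2 \right)},-43 \right)}} = - \frac{519}{392 \left(-261\right)} = \left(- \frac{519}{392}\right) \left(- \frac{1}{261}\right) = \frac{173}{34104}$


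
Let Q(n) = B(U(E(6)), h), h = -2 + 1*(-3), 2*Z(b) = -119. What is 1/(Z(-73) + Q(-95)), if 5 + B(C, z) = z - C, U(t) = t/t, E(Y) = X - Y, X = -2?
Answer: -2/141 ≈ -0.014184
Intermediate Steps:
Z(b) = -119/2 (Z(b) = (½)*(-119) = -119/2)
E(Y) = -2 - Y
h = -5 (h = -2 - 3 = -5)
U(t) = 1
B(C, z) = -5 + z - C (B(C, z) = -5 + (z - C) = -5 + z - C)
Q(n) = -11 (Q(n) = -5 - 5 - 1*1 = -5 - 5 - 1 = -11)
1/(Z(-73) + Q(-95)) = 1/(-119/2 - 11) = 1/(-141/2) = -2/141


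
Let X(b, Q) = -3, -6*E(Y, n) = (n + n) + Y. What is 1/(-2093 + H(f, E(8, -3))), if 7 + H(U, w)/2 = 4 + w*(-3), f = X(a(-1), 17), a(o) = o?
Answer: -1/2097 ≈ -0.00047687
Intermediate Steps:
E(Y, n) = -n/3 - Y/6 (E(Y, n) = -((n + n) + Y)/6 = -(2*n + Y)/6 = -(Y + 2*n)/6 = -n/3 - Y/6)
f = -3
H(U, w) = -6 - 6*w (H(U, w) = -14 + 2*(4 + w*(-3)) = -14 + 2*(4 - 3*w) = -14 + (8 - 6*w) = -6 - 6*w)
1/(-2093 + H(f, E(8, -3))) = 1/(-2093 + (-6 - 6*(-⅓*(-3) - ⅙*8))) = 1/(-2093 + (-6 - 6*(1 - 4/3))) = 1/(-2093 + (-6 - 6*(-⅓))) = 1/(-2093 + (-6 + 2)) = 1/(-2093 - 4) = 1/(-2097) = -1/2097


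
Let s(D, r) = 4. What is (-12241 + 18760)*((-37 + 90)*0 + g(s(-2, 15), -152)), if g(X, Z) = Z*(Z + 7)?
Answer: 143678760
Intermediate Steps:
g(X, Z) = Z*(7 + Z)
(-12241 + 18760)*((-37 + 90)*0 + g(s(-2, 15), -152)) = (-12241 + 18760)*((-37 + 90)*0 - 152*(7 - 152)) = 6519*(53*0 - 152*(-145)) = 6519*(0 + 22040) = 6519*22040 = 143678760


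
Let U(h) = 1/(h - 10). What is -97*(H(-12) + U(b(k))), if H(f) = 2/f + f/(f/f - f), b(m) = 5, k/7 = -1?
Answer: 48791/390 ≈ 125.11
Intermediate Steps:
k = -7 (k = 7*(-1) = -7)
U(h) = 1/(-10 + h)
H(f) = 2/f + f/(1 - f)
-97*(H(-12) + U(b(k))) = -97*((-2 - 1*(-12)**2 + 2*(-12))/((-12)*(-1 - 12)) + 1/(-10 + 5)) = -97*(-1/12*(-2 - 1*144 - 24)/(-13) + 1/(-5)) = -97*(-1/12*(-1/13)*(-2 - 144 - 24) - 1/5) = -97*(-1/12*(-1/13)*(-170) - 1/5) = -97*(-85/78 - 1/5) = -97*(-503/390) = 48791/390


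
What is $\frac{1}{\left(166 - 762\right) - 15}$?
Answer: $- \frac{1}{611} \approx -0.0016367$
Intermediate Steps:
$\frac{1}{\left(166 - 762\right) - 15} = \frac{1}{-596 - 15} = \frac{1}{-611} = - \frac{1}{611}$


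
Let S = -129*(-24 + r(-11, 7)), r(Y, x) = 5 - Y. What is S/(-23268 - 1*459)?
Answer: -344/7909 ≈ -0.043495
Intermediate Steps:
S = 1032 (S = -129*(-24 + (5 - 1*(-11))) = -129*(-24 + (5 + 11)) = -129*(-24 + 16) = -129*(-8) = 1032)
S/(-23268 - 1*459) = 1032/(-23268 - 1*459) = 1032/(-23268 - 459) = 1032/(-23727) = 1032*(-1/23727) = -344/7909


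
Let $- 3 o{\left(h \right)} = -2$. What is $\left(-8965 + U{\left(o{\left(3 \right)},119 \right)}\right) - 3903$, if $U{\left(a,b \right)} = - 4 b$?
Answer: $-13344$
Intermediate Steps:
$o{\left(h \right)} = \frac{2}{3}$ ($o{\left(h \right)} = \left(- \frac{1}{3}\right) \left(-2\right) = \frac{2}{3}$)
$\left(-8965 + U{\left(o{\left(3 \right)},119 \right)}\right) - 3903 = \left(-8965 - 476\right) - 3903 = -9441 - 3903 = -13344$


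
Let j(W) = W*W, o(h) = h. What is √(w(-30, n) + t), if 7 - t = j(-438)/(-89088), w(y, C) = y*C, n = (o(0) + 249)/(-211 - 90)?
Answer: √662633534815/139664 ≈ 5.8284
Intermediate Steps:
j(W) = W²
n = -249/301 (n = (0 + 249)/(-211 - 90) = 249/(-301) = 249*(-1/301) = -249/301 ≈ -0.82724)
w(y, C) = C*y
t = 67955/7424 (t = 7 - (-438)²/(-89088) = 7 - 191844*(-1)/89088 = 7 - 1*(-15987/7424) = 7 + 15987/7424 = 67955/7424 ≈ 9.1534)
√(w(-30, n) + t) = √(-249/301*(-30) + 67955/7424) = √(7470/301 + 67955/7424) = √(75911735/2234624) = √662633534815/139664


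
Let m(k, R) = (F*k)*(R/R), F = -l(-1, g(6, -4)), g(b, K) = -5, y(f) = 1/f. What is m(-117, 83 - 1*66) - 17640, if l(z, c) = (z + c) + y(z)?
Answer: -18459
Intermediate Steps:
l(z, c) = c + z + 1/z (l(z, c) = (z + c) + 1/z = (c + z) + 1/z = c + z + 1/z)
F = 7 (F = -(-5 - 1 + 1/(-1)) = -(-5 - 1 - 1) = -1*(-7) = 7)
m(k, R) = 7*k (m(k, R) = (7*k)*(R/R) = (7*k)*1 = 7*k)
m(-117, 83 - 1*66) - 17640 = 7*(-117) - 17640 = -819 - 17640 = -18459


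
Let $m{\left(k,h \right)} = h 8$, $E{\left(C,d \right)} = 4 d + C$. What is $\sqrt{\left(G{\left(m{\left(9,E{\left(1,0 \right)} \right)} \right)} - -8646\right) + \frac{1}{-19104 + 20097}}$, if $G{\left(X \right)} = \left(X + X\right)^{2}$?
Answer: $\frac{\sqrt{8777809191}}{993} \approx 94.35$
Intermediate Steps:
$E{\left(C,d \right)} = C + 4 d$
$m{\left(k,h \right)} = 8 h$
$G{\left(X \right)} = 4 X^{2}$ ($G{\left(X \right)} = \left(2 X\right)^{2} = 4 X^{2}$)
$\sqrt{\left(G{\left(m{\left(9,E{\left(1,0 \right)} \right)} \right)} - -8646\right) + \frac{1}{-19104 + 20097}} = \sqrt{\left(4 \left(8 \left(1 + 4 \cdot 0\right)\right)^{2} - -8646\right) + \frac{1}{-19104 + 20097}} = \sqrt{\left(4 \left(8 \left(1 + 0\right)\right)^{2} + 8646\right) + \frac{1}{993}} = \sqrt{\left(4 \left(8 \cdot 1\right)^{2} + 8646\right) + \frac{1}{993}} = \sqrt{\left(4 \cdot 8^{2} + 8646\right) + \frac{1}{993}} = \sqrt{\left(4 \cdot 64 + 8646\right) + \frac{1}{993}} = \sqrt{\left(256 + 8646\right) + \frac{1}{993}} = \sqrt{8902 + \frac{1}{993}} = \sqrt{\frac{8839687}{993}} = \frac{\sqrt{8777809191}}{993}$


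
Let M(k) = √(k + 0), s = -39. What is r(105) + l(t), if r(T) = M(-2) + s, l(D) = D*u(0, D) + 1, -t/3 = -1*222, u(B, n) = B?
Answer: -38 + I*√2 ≈ -38.0 + 1.4142*I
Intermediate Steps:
t = 666 (t = -(-3)*222 = -3*(-222) = 666)
l(D) = 1 (l(D) = D*0 + 1 = 0 + 1 = 1)
M(k) = √k
r(T) = -39 + I*√2 (r(T) = √(-2) - 39 = I*√2 - 39 = -39 + I*√2)
r(105) + l(t) = (-39 + I*√2) + 1 = -38 + I*√2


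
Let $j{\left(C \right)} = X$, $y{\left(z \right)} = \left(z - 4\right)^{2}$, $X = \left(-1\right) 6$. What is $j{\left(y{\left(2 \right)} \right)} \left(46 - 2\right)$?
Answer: $-264$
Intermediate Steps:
$X = -6$
$y{\left(z \right)} = \left(-4 + z\right)^{2}$
$j{\left(C \right)} = -6$
$j{\left(y{\left(2 \right)} \right)} \left(46 - 2\right) = - 6 \left(46 - 2\right) = \left(-6\right) 44 = -264$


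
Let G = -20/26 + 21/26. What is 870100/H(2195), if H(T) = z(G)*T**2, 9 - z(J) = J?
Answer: 904904/44903993 ≈ 0.020152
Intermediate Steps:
G = 1/26 (G = -20*1/26 + 21*(1/26) = -10/13 + 21/26 = 1/26 ≈ 0.038462)
z(J) = 9 - J
H(T) = 233*T**2/26 (H(T) = (9 - 1*1/26)*T**2 = (9 - 1/26)*T**2 = 233*T**2/26)
870100/H(2195) = 870100/(((233/26)*2195**2)) = 870100/(((233/26)*4818025)) = 870100/(1122599825/26) = 870100*(26/1122599825) = 904904/44903993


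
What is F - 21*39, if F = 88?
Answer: -731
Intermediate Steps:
F - 21*39 = 88 - 21*39 = 88 - 819 = -731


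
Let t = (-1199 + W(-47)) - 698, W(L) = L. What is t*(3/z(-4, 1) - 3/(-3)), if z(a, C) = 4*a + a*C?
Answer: -8262/5 ≈ -1652.4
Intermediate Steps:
z(a, C) = 4*a + C*a
t = -1944 (t = (-1199 - 47) - 698 = -1246 - 698 = -1944)
t*(3/z(-4, 1) - 3/(-3)) = -1944*(3/((-4*(4 + 1))) - 3/(-3)) = -1944*(3/((-4*5)) - 3*(-⅓)) = -1944*(3/(-20) + 1) = -1944*(3*(-1/20) + 1) = -1944*(-3/20 + 1) = -1944*17/20 = -8262/5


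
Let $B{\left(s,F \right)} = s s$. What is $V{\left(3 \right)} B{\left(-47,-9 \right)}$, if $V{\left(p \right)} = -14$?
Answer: $-30926$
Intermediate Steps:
$B{\left(s,F \right)} = s^{2}$
$V{\left(3 \right)} B{\left(-47,-9 \right)} = - 14 \left(-47\right)^{2} = \left(-14\right) 2209 = -30926$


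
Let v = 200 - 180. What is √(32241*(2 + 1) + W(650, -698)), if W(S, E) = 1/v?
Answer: √9672305/10 ≈ 311.00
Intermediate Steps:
v = 20
W(S, E) = 1/20
√(32241*(2 + 1) + W(650, -698)) = √(32241*(2 + 1) + 1/20) = √(32241*3 + 1/20) = √(96723 + 1/20) = √(1934461/20) = √9672305/10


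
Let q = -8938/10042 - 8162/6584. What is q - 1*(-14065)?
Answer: 232447038931/16529132 ≈ 14063.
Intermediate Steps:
q = -35202649/16529132 (q = -8938*1/10042 - 8162*1/6584 = -4469/5021 - 4081/3292 = -35202649/16529132 ≈ -2.1297)
q - 1*(-14065) = -35202649/16529132 - 1*(-14065) = -35202649/16529132 + 14065 = 232447038931/16529132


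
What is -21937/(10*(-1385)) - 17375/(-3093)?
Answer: 308494891/42838050 ≈ 7.2014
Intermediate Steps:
-21937/(10*(-1385)) - 17375/(-3093) = -21937/(-13850) - 17375*(-1/3093) = -21937*(-1/13850) + 17375/3093 = 21937/13850 + 17375/3093 = 308494891/42838050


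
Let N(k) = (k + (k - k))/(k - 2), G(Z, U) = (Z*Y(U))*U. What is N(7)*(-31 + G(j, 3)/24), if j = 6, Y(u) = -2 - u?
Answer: -973/20 ≈ -48.650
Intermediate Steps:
G(Z, U) = U*Z*(-2 - U) (G(Z, U) = (Z*(-2 - U))*U = U*Z*(-2 - U))
N(k) = k/(-2 + k) (N(k) = (k + 0)/(-2 + k) = k/(-2 + k))
N(7)*(-31 + G(j, 3)/24) = (7/(-2 + 7))*(-31 - 1*3*6*(2 + 3)/24) = (7/5)*(-31 - 1*3*6*5*(1/24)) = (7*(1/5))*(-31 - 90*1/24) = 7*(-31 - 15/4)/5 = (7/5)*(-139/4) = -973/20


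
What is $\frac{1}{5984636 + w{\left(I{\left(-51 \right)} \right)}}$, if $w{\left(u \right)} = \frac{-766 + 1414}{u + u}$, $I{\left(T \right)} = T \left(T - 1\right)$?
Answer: $\frac{221}{1322604583} \approx 1.6709 \cdot 10^{-7}$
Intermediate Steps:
$I{\left(T \right)} = T \left(-1 + T\right)$
$w{\left(u \right)} = \frac{324}{u}$ ($w{\left(u \right)} = \frac{648}{2 u} = 648 \frac{1}{2 u} = \frac{324}{u}$)
$\frac{1}{5984636 + w{\left(I{\left(-51 \right)} \right)}} = \frac{1}{5984636 + \frac{324}{\left(-51\right) \left(-1 - 51\right)}} = \frac{1}{5984636 + \frac{324}{\left(-51\right) \left(-52\right)}} = \frac{1}{5984636 + \frac{324}{2652}} = \frac{1}{5984636 + 324 \cdot \frac{1}{2652}} = \frac{1}{5984636 + \frac{27}{221}} = \frac{1}{\frac{1322604583}{221}} = \frac{221}{1322604583}$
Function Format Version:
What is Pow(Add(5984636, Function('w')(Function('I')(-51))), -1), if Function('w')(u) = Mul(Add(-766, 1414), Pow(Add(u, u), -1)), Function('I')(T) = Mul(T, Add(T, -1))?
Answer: Rational(221, 1322604583) ≈ 1.6709e-7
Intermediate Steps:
Function('I')(T) = Mul(T, Add(-1, T))
Function('w')(u) = Mul(324, Pow(u, -1)) (Function('w')(u) = Mul(648, Pow(Mul(2, u), -1)) = Mul(648, Mul(Rational(1, 2), Pow(u, -1))) = Mul(324, Pow(u, -1)))
Pow(Add(5984636, Function('w')(Function('I')(-51))), -1) = Pow(Add(5984636, Mul(324, Pow(Mul(-51, Add(-1, -51)), -1))), -1) = Pow(Add(5984636, Mul(324, Pow(Mul(-51, -52), -1))), -1) = Pow(Add(5984636, Mul(324, Pow(2652, -1))), -1) = Pow(Add(5984636, Mul(324, Rational(1, 2652))), -1) = Pow(Add(5984636, Rational(27, 221)), -1) = Pow(Rational(1322604583, 221), -1) = Rational(221, 1322604583)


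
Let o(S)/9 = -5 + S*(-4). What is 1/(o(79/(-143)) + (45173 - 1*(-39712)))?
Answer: 143/12134964 ≈ 1.1784e-5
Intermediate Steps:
o(S) = -45 - 36*S (o(S) = 9*(-5 + S*(-4)) = 9*(-5 - 4*S) = -45 - 36*S)
1/(o(79/(-143)) + (45173 - 1*(-39712))) = 1/((-45 - 2844/(-143)) + (45173 - 1*(-39712))) = 1/((-45 - 2844*(-1)/143) + (45173 + 39712)) = 1/((-45 - 36*(-79/143)) + 84885) = 1/((-45 + 2844/143) + 84885) = 1/(-3591/143 + 84885) = 1/(12134964/143) = 143/12134964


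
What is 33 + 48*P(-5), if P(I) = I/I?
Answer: 81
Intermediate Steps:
P(I) = 1
33 + 48*P(-5) = 33 + 48*1 = 33 + 48 = 81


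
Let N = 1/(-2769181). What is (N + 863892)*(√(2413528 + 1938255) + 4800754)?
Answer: 83830041414907942/20213 + 2392273312451*√4351783/2769181 ≈ 4.1491e+12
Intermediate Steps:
N = -1/2769181 ≈ -3.6112e-7
(N + 863892)*(√(2413528 + 1938255) + 4800754) = (-1/2769181 + 863892)*(√(2413528 + 1938255) + 4800754) = 2392273312451*(√4351783 + 4800754)/2769181 = 2392273312451*(4800754 + √4351783)/2769181 = 83830041414907942/20213 + 2392273312451*√4351783/2769181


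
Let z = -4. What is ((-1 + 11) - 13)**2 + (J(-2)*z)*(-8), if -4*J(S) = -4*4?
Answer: 137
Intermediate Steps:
J(S) = 4 (J(S) = -(-1)*4 = -1/4*(-16) = 4)
((-1 + 11) - 13)**2 + (J(-2)*z)*(-8) = ((-1 + 11) - 13)**2 + (4*(-4))*(-8) = (10 - 13)**2 - 16*(-8) = (-3)**2 + 128 = 9 + 128 = 137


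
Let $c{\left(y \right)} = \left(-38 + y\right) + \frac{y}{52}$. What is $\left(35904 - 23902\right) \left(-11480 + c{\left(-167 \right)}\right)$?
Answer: $- \frac{3647329787}{26} \approx -1.4028 \cdot 10^{8}$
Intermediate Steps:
$c{\left(y \right)} = -38 + \frac{53 y}{52}$ ($c{\left(y \right)} = \left(-38 + y\right) + y \frac{1}{52} = \left(-38 + y\right) + \frac{y}{52} = -38 + \frac{53 y}{52}$)
$\left(35904 - 23902\right) \left(-11480 + c{\left(-167 \right)}\right) = \left(35904 - 23902\right) \left(-11480 + \left(-38 + \frac{53}{52} \left(-167\right)\right)\right) = 12002 \left(-11480 - \frac{10827}{52}\right) = 12002 \left(- \frac{607787}{52}\right) = - \frac{3647329787}{26}$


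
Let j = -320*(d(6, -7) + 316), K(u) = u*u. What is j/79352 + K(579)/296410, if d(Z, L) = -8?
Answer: -46645103/420012970 ≈ -0.11106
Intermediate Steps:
K(u) = u**2
j = -98560 (j = -320*(-8 + 316) = -320*308 = -98560)
j/79352 + K(579)/296410 = -98560/79352 + 579**2/296410 = -98560*1/79352 + 335241*(1/296410) = -1760/1417 + 335241/296410 = -46645103/420012970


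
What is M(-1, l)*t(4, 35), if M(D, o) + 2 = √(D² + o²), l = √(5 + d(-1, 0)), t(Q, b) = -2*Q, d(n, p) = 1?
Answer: 16 - 8*√7 ≈ -5.1660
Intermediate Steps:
l = √6 (l = √(5 + 1) = √6 ≈ 2.4495)
M(D, o) = -2 + √(D² + o²)
M(-1, l)*t(4, 35) = (-2 + √((-1)² + (√6)²))*(-2*4) = (-2 + √(1 + 6))*(-8) = (-2 + √7)*(-8) = 16 - 8*√7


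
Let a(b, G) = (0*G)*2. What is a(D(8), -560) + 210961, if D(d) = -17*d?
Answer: 210961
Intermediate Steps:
a(b, G) = 0 (a(b, G) = 0*2 = 0)
a(D(8), -560) + 210961 = 0 + 210961 = 210961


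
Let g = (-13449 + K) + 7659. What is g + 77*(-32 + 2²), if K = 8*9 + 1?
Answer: -7873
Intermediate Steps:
K = 73 (K = 72 + 1 = 73)
g = -5717 (g = (-13449 + 73) + 7659 = -13376 + 7659 = -5717)
g + 77*(-32 + 2²) = -5717 + 77*(-32 + 2²) = -5717 + 77*(-32 + 4) = -5717 + 77*(-28) = -5717 - 2156 = -7873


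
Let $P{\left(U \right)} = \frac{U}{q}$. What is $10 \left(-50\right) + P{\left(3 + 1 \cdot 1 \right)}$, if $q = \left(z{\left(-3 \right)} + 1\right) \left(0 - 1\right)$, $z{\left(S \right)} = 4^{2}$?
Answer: $- \frac{8504}{17} \approx -500.24$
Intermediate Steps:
$z{\left(S \right)} = 16$
$q = -17$ ($q = \left(16 + 1\right) \left(0 - 1\right) = 17 \left(-1\right) = -17$)
$P{\left(U \right)} = - \frac{U}{17}$ ($P{\left(U \right)} = \frac{U}{-17} = U \left(- \frac{1}{17}\right) = - \frac{U}{17}$)
$10 \left(-50\right) + P{\left(3 + 1 \cdot 1 \right)} = 10 \left(-50\right) - \frac{3 + 1 \cdot 1}{17} = -500 - \frac{3 + 1}{17} = -500 - \frac{4}{17} = - \frac{8504}{17}$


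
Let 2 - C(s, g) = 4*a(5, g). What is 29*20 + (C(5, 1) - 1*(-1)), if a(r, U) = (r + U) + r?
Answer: 539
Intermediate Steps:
a(r, U) = U + 2*r (a(r, U) = (U + r) + r = U + 2*r)
C(s, g) = -38 - 4*g (C(s, g) = 2 - 4*(g + 2*5) = 2 - 4*(g + 10) = 2 - 4*(10 + g) = 2 - (40 + 4*g) = 2 + (-40 - 4*g) = -38 - 4*g)
29*20 + (C(5, 1) - 1*(-1)) = 29*20 + ((-38 - 4*1) - 1*(-1)) = 580 + ((-38 - 4) + 1) = 580 + (-42 + 1) = 580 - 41 = 539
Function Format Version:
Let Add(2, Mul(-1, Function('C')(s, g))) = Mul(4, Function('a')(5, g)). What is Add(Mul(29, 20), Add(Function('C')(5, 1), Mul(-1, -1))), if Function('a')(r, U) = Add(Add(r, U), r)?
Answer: 539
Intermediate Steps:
Function('a')(r, U) = Add(U, Mul(2, r)) (Function('a')(r, U) = Add(Add(U, r), r) = Add(U, Mul(2, r)))
Function('C')(s, g) = Add(-38, Mul(-4, g)) (Function('C')(s, g) = Add(2, Mul(-1, Mul(4, Add(g, Mul(2, 5))))) = Add(2, Mul(-1, Mul(4, Add(g, 10)))) = Add(2, Mul(-1, Mul(4, Add(10, g)))) = Add(2, Mul(-1, Add(40, Mul(4, g)))) = Add(2, Add(-40, Mul(-4, g))) = Add(-38, Mul(-4, g)))
Add(Mul(29, 20), Add(Function('C')(5, 1), Mul(-1, -1))) = Add(Mul(29, 20), Add(Add(-38, Mul(-4, 1)), Mul(-1, -1))) = Add(580, Add(Add(-38, -4), 1)) = Add(580, Add(-42, 1)) = Add(580, -41) = 539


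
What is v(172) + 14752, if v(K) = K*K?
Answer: 44336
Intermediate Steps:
v(K) = K²
v(172) + 14752 = 172² + 14752 = 29584 + 14752 = 44336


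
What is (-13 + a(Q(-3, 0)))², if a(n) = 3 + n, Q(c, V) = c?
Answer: 169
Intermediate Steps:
(-13 + a(Q(-3, 0)))² = (-13 + (3 - 3))² = (-13 + 0)² = (-13)² = 169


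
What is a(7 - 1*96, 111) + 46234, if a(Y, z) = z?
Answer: 46345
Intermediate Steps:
a(7 - 1*96, 111) + 46234 = 111 + 46234 = 46345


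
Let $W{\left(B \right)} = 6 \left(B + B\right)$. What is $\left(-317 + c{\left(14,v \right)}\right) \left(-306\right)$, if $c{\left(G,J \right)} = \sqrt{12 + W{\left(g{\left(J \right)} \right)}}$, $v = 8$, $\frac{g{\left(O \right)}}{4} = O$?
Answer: $97002 - 1836 \sqrt{11} \approx 90913.0$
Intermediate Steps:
$g{\left(O \right)} = 4 O$
$W{\left(B \right)} = 12 B$ ($W{\left(B \right)} = 6 \cdot 2 B = 12 B$)
$c{\left(G,J \right)} = \sqrt{12 + 48 J}$ ($c{\left(G,J \right)} = \sqrt{12 + 12 \cdot 4 J} = \sqrt{12 + 48 J}$)
$\left(-317 + c{\left(14,v \right)}\right) \left(-306\right) = \left(-317 + 2 \sqrt{3 + 12 \cdot 8}\right) \left(-306\right) = \left(-317 + 2 \sqrt{3 + 96}\right) \left(-306\right) = \left(-317 + 2 \sqrt{99}\right) \left(-306\right) = \left(-317 + 2 \cdot 3 \sqrt{11}\right) \left(-306\right) = \left(-317 + 6 \sqrt{11}\right) \left(-306\right) = 97002 - 1836 \sqrt{11}$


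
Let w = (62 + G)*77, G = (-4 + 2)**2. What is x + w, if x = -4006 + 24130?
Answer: 25206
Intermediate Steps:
G = 4 (G = (-2)**2 = 4)
w = 5082 (w = (62 + 4)*77 = 66*77 = 5082)
x = 20124
x + w = 20124 + 5082 = 25206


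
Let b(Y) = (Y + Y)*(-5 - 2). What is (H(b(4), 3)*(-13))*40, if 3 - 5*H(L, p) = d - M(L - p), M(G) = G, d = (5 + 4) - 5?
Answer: 6240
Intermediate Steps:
b(Y) = -14*Y (b(Y) = (2*Y)*(-7) = -14*Y)
d = 4 (d = 9 - 5 = 4)
H(L, p) = -⅕ - p/5 + L/5 (H(L, p) = ⅗ - (4 - (L - p))/5 = ⅗ - (4 + (p - L))/5 = ⅗ - (4 + p - L)/5 = ⅗ + (-⅘ - p/5 + L/5) = -⅕ - p/5 + L/5)
(H(b(4), 3)*(-13))*40 = ((-⅕ - ⅕*3 + (-14*4)/5)*(-13))*40 = ((-⅕ - ⅗ + (⅕)*(-56))*(-13))*40 = ((-⅕ - ⅗ - 56/5)*(-13))*40 = -12*(-13)*40 = 156*40 = 6240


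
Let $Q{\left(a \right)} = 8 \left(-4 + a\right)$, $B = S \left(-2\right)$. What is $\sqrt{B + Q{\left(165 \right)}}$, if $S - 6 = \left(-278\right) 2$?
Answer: $2 \sqrt{597} \approx 48.867$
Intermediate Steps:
$S = -550$ ($S = 6 - 556 = -550$)
$B = 1100$ ($B = \left(-550\right) \left(-2\right) = 1100$)
$Q{\left(a \right)} = -32 + 8 a$
$\sqrt{B + Q{\left(165 \right)}} = \sqrt{1100 + \left(-32 + 8 \cdot 165\right)} = \sqrt{1100 + \left(-32 + 1320\right)} = \sqrt{1100 + 1288} = \sqrt{2388} = 2 \sqrt{597}$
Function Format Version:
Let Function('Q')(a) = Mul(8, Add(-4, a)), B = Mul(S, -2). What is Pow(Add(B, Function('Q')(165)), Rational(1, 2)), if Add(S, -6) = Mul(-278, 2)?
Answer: Mul(2, Pow(597, Rational(1, 2))) ≈ 48.867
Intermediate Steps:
S = -550 (S = Add(6, Mul(-278, 2)) = Add(6, -556) = -550)
B = 1100 (B = Mul(-550, -2) = 1100)
Function('Q')(a) = Add(-32, Mul(8, a))
Pow(Add(B, Function('Q')(165)), Rational(1, 2)) = Pow(Add(1100, Add(-32, Mul(8, 165))), Rational(1, 2)) = Pow(Add(1100, Add(-32, 1320)), Rational(1, 2)) = Pow(Add(1100, 1288), Rational(1, 2)) = Pow(2388, Rational(1, 2)) = Mul(2, Pow(597, Rational(1, 2)))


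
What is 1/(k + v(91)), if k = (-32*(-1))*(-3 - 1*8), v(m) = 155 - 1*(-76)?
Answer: -1/121 ≈ -0.0082645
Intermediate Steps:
v(m) = 231 (v(m) = 155 + 76 = 231)
k = -352 (k = 32*(-3 - 8) = 32*(-11) = -352)
1/(k + v(91)) = 1/(-352 + 231) = 1/(-121) = -1/121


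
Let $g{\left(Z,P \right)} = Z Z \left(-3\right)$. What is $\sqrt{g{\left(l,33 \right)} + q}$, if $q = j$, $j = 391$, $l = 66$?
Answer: $i \sqrt{12677} \approx 112.59 i$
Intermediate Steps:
$q = 391$
$g{\left(Z,P \right)} = - 3 Z^{2}$ ($g{\left(Z,P \right)} = Z^{2} \left(-3\right) = - 3 Z^{2}$)
$\sqrt{g{\left(l,33 \right)} + q} = \sqrt{- 3 \cdot 66^{2} + 391} = \sqrt{\left(-3\right) 4356 + 391} = \sqrt{-13068 + 391} = \sqrt{-12677} = i \sqrt{12677}$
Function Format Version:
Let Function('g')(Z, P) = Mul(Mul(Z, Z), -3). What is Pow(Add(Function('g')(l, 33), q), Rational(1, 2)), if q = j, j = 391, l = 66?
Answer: Mul(I, Pow(12677, Rational(1, 2))) ≈ Mul(112.59, I)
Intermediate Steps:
q = 391
Function('g')(Z, P) = Mul(-3, Pow(Z, 2)) (Function('g')(Z, P) = Mul(Pow(Z, 2), -3) = Mul(-3, Pow(Z, 2)))
Pow(Add(Function('g')(l, 33), q), Rational(1, 2)) = Pow(Add(Mul(-3, Pow(66, 2)), 391), Rational(1, 2)) = Pow(Add(Mul(-3, 4356), 391), Rational(1, 2)) = Pow(Add(-13068, 391), Rational(1, 2)) = Pow(-12677, Rational(1, 2)) = Mul(I, Pow(12677, Rational(1, 2)))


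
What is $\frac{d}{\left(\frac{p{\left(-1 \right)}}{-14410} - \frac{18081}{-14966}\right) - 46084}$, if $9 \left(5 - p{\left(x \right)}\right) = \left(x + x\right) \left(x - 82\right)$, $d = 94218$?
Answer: $- \frac{296869376295}{145201229074} \approx -2.0445$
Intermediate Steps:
$p{\left(x \right)} = 5 - \frac{2 x \left(-82 + x\right)}{9}$ ($p{\left(x \right)} = 5 - \frac{\left(x + x\right) \left(x - 82\right)}{9} = 5 - \frac{2 x \left(-82 + x\right)}{9}$)
$\frac{d}{\left(\frac{p{\left(-1 \right)}}{-14410} - \frac{18081}{-14966}\right) - 46084} = \frac{94218}{\left(\frac{5 - \frac{2 \left(-1\right)^{2}}{9} + \frac{164}{9} \left(-1\right)}{-14410} - \frac{18081}{-14966}\right) - 46084} = \frac{94218}{\left(\left(5 - \frac{2}{9} - \frac{164}{9}\right) \left(- \frac{1}{14410}\right) - - \frac{2583}{2138}\right) - 46084} = \frac{94218}{\left(\left(5 - \frac{2}{9} - \frac{164}{9}\right) \left(- \frac{1}{14410}\right) + \frac{2583}{2138}\right) - 46084} = \frac{94218}{\left(\left(- \frac{121}{9}\right) \left(- \frac{1}{14410}\right) + \frac{2583}{2138}\right) - 46084} = \frac{94218}{\left(\frac{11}{11790} + \frac{2583}{2138}\right) - 46084} = \frac{94218}{\frac{7619272}{6301755} - 46084} = \frac{94218}{- \frac{290402458148}{6301755}} = 94218 \left(- \frac{6301755}{290402458148}\right) = - \frac{296869376295}{145201229074}$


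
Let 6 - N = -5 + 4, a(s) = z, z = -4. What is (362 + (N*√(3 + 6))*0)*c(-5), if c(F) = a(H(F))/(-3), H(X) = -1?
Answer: 1448/3 ≈ 482.67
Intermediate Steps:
a(s) = -4
N = 7 (N = 6 - (-5 + 4) = 6 - 1*(-1) = 6 + 1 = 7)
c(F) = 4/3 (c(F) = -4/(-3) = -4*(-⅓) = 4/3)
(362 + (N*√(3 + 6))*0)*c(-5) = (362 + (7*√(3 + 6))*0)*(4/3) = (362 + (7*√9)*0)*(4/3) = (362 + (7*3)*0)*(4/3) = (362 + 21*0)*(4/3) = (362 + 0)*(4/3) = 362*(4/3) = 1448/3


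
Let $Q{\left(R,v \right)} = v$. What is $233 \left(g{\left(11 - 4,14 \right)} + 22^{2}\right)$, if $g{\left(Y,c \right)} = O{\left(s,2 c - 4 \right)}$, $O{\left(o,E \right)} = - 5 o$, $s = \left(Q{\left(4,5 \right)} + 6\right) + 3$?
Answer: $96462$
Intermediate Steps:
$s = 14$ ($s = \left(5 + 6\right) + 3 = 11 + 3 = 14$)
$g{\left(Y,c \right)} = -70$ ($g{\left(Y,c \right)} = \left(-5\right) 14 = -70$)
$233 \left(g{\left(11 - 4,14 \right)} + 22^{2}\right) = 233 \left(-70 + 22^{2}\right) = 233 \left(-70 + 484\right) = 233 \cdot 414 = 96462$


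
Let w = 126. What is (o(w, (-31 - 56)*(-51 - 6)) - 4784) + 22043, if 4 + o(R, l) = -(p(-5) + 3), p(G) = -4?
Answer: 17256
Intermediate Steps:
o(R, l) = -3 (o(R, l) = -4 - (-4 + 3) = -4 - 1*(-1) = -4 + 1 = -3)
(o(w, (-31 - 56)*(-51 - 6)) - 4784) + 22043 = (-3 - 4784) + 22043 = -4787 + 22043 = 17256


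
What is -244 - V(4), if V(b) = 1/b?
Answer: -977/4 ≈ -244.25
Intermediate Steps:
-244 - V(4) = -244 - 1/4 = -977/4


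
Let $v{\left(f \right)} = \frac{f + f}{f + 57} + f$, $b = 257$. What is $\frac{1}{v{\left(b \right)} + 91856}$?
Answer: $\frac{157}{14461998} \approx 1.0856 \cdot 10^{-5}$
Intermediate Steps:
$v{\left(f \right)} = f + \frac{2 f}{57 + f}$ ($v{\left(f \right)} = \frac{2 f}{57 + f} + f = f + \frac{2 f}{57 + f}$)
$\frac{1}{v{\left(b \right)} + 91856} = \frac{1}{\frac{257 \left(59 + 257\right)}{57 + 257} + 91856} = \frac{1}{257 \cdot \frac{1}{314} \cdot 316 + 91856} = \frac{1}{\frac{40606}{157} + 91856} = \frac{1}{\frac{14461998}{157}} = \frac{157}{14461998}$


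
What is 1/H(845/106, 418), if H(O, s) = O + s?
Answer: 106/45153 ≈ 0.0023476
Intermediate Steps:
1/H(845/106, 418) = 1/(845/106 + 418) = 1/(45153/106) = 106/45153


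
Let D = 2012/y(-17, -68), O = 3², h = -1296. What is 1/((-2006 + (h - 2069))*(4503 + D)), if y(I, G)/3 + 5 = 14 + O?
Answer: -27/658414777 ≈ -4.1008e-8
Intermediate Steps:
O = 9
y(I, G) = 54 (y(I, G) = -15 + 3*(14 + 9) = -15 + 3*23 = -15 + 69 = 54)
D = 1006/27 (D = 2012/54 = 2012*(1/54) = 1006/27 ≈ 37.259)
1/((-2006 + (h - 2069))*(4503 + D)) = 1/((-2006 + (-1296 - 2069))*(4503 + 1006/27)) = 1/((-2006 - 3365)*(122587/27)) = 1/(-5371*122587/27) = 1/(-658414777/27) = -27/658414777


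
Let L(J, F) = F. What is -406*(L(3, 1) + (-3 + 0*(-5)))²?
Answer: -1624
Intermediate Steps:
-406*(L(3, 1) + (-3 + 0*(-5)))² = -406*(1 + (-3 + 0*(-5)))² = -406*(1 + (-3 + 0))² = -406*(1 - 3)² = -406*(-2)² = -406*4 = -1624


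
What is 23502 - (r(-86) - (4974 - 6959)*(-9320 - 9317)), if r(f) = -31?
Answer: 37017978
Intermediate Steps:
23502 - (r(-86) - (4974 - 6959)*(-9320 - 9317)) = 23502 - (-31 - (4974 - 6959)*(-9320 - 9317)) = 23502 - (-31 - (-1985)*(-18637)) = 23502 - (-31 - 1*36994445) = 23502 - (-31 - 36994445) = 23502 - 1*(-36994476) = 23502 + 36994476 = 37017978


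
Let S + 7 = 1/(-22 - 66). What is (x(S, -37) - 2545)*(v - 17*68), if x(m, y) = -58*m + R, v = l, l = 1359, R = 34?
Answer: -18795973/44 ≈ -4.2718e+5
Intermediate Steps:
v = 1359
S = -617/88 (S = -7 + 1/(-22 - 66) = -7 + 1/(-88) = -7 - 1/88 = -617/88 ≈ -7.0114)
x(m, y) = 34 - 58*m (x(m, y) = -58*m + 34 = 34 - 58*m)
(x(S, -37) - 2545)*(v - 17*68) = ((34 - 58*(-617/88)) - 2545)*(1359 - 17*68) = ((34 + 17893/44) - 2545)*(1359 - 1156) = (19389/44 - 2545)*203 = -92591/44*203 = -18795973/44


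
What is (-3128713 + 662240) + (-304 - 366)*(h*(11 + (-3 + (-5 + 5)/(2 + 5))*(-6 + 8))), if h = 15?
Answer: -2516723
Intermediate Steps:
(-3128713 + 662240) + (-304 - 366)*(h*(11 + (-3 + (-5 + 5)/(2 + 5))*(-6 + 8))) = (-3128713 + 662240) + (-304 - 366)*(15*(11 + (-3 + (-5 + 5)/(2 + 5))*(-6 + 8))) = -2466473 - 10050*(11 + (-3 + 0/7)*2) = -2466473 - 10050*(11 + (-3 + 0*(1/7))*2) = -2466473 - 10050*(11 + (-3 + 0)*2) = -2466473 - 10050*(11 - 3*2) = -2466473 - 10050*(11 - 6) = -2466473 - 10050*5 = -2466473 - 670*75 = -2466473 - 50250 = -2516723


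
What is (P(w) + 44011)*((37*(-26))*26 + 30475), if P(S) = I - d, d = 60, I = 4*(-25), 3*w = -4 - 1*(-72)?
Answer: 239558013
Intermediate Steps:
w = 68/3 (w = (-4 - 1*(-72))/3 = (-4 + 72)/3 = (1/3)*68 = 68/3 ≈ 22.667)
I = -100
P(S) = -160 (P(S) = -100 - 1*60 = -100 - 60 = -160)
(P(w) + 44011)*((37*(-26))*26 + 30475) = (-160 + 44011)*((37*(-26))*26 + 30475) = 43851*(-962*26 + 30475) = 43851*(-25012 + 30475) = 43851*5463 = 239558013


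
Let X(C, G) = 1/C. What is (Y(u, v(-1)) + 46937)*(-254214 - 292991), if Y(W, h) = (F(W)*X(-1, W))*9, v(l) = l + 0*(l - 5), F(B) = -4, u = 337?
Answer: -25703860465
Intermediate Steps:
X(C, G) = 1/C
v(l) = l (v(l) = l + 0*(-5 + l) = l + 0 = l)
Y(W, h) = 36 (Y(W, h) = -4/(-1)*9 = -4*(-1)*9 = 4*9 = 36)
(Y(u, v(-1)) + 46937)*(-254214 - 292991) = (36 + 46937)*(-254214 - 292991) = 46973*(-547205) = -25703860465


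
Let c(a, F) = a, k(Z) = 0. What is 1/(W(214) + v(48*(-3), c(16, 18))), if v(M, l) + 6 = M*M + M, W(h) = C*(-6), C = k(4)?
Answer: 1/20586 ≈ 4.8577e-5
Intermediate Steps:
C = 0
W(h) = 0 (W(h) = 0*(-6) = 0)
v(M, l) = -6 + M + M**2 (v(M, l) = -6 + (M*M + M) = -6 + (M**2 + M) = -6 + (M + M**2) = -6 + M + M**2)
1/(W(214) + v(48*(-3), c(16, 18))) = 1/(0 + (-6 + 48*(-3) + (48*(-3))**2)) = 1/(0 + (-6 - 144 + (-144)**2)) = 1/(0 + (-6 - 144 + 20736)) = 1/(0 + 20586) = 1/20586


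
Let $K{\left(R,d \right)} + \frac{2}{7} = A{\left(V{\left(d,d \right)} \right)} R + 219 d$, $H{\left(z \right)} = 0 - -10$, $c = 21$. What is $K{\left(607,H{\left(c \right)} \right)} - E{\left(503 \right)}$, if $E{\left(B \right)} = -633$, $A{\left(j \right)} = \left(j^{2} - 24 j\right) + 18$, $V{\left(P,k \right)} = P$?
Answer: $- \frac{498619}{7} \approx -71231.0$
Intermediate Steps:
$H{\left(z \right)} = 10$ ($H{\left(z \right)} = 0 + 10 = 10$)
$A{\left(j \right)} = 18 + j^{2} - 24 j$
$K{\left(R,d \right)} = - \frac{2}{7} + 219 d + R \left(18 + d^{2} - 24 d\right)$ ($K{\left(R,d \right)} = - \frac{2}{7} + \left(\left(18 + d^{2} - 24 d\right) R + 219 d\right) = - \frac{2}{7} + \left(R \left(18 + d^{2} - 24 d\right) + 219 d\right) = - \frac{2}{7} + \left(219 d + R \left(18 + d^{2} - 24 d\right)\right) = - \frac{2}{7} + 219 d + R \left(18 + d^{2} - 24 d\right)$)
$K{\left(607,H{\left(c \right)} \right)} - E{\left(503 \right)} = \left(- \frac{2}{7} + 219 \cdot 10 + 607 \left(18 + 10^{2} - 240\right)\right) - -633 = \left(- \frac{2}{7} + 2190 + 607 \left(18 + 100 - 240\right)\right) + 633 = \left(- \frac{2}{7} + 2190 + 607 \left(-122\right)\right) + 633 = \left(- \frac{2}{7} + 2190 - 74054\right) + 633 = - \frac{503050}{7} + 633 = - \frac{498619}{7}$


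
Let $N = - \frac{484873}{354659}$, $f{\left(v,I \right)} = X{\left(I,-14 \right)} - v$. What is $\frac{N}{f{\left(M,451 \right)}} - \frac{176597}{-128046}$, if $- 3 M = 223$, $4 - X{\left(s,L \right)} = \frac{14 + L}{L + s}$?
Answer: $\frac{14532194979931}{10671976583790} \approx 1.3617$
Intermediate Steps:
$X{\left(s,L \right)} = 4 - \frac{14 + L}{L + s}$
$M = - \frac{223}{3}$ ($M = \left(- \frac{1}{3}\right) 223 = - \frac{223}{3} \approx -74.333$)
$f{\left(v,I \right)} = - v + \frac{-56 + 4 I}{-14 + I}$ ($f{\left(v,I \right)} = \frac{-14 + 3 \left(-14\right) + 4 I}{-14 + I} - v = \frac{-14 - 42 + 4 I}{-14 + I} - v = \frac{-56 + 4 I}{-14 + I} - v = - v + \frac{-56 + 4 I}{-14 + I}$)
$N = - \frac{484873}{354659}$ ($N = \left(-484873\right) \frac{1}{354659} = - \frac{484873}{354659} \approx -1.3672$)
$\frac{N}{f{\left(M,451 \right)}} - \frac{176597}{-128046} = - \frac{484873}{354659 \left(4 - - \frac{223}{3}\right)} - \frac{176597}{-128046} = - \frac{484873}{354659 \left(4 + \frac{223}{3}\right)} - - \frac{176597}{128046} = - \frac{484873}{354659 \cdot \frac{235}{3}} + \frac{176597}{128046} = \left(- \frac{484873}{354659}\right) \frac{3}{235} + \frac{176597}{128046} = - \frac{1454619}{83344865} + \frac{176597}{128046} = \frac{14532194979931}{10671976583790}$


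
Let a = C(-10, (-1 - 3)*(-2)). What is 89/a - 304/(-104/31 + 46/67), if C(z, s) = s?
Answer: 2772251/22168 ≈ 125.06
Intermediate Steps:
a = 8 (a = (-1 - 3)*(-2) = -4*(-2) = 8)
89/a - 304/(-104/31 + 46/67) = 89/8 - 304/(-104/31 + 46/67) = 89/8 - 304/(-5542/2077) = 89/8 - 304*(-2077/5542) = 89/8 + 315704/2771 = 2772251/22168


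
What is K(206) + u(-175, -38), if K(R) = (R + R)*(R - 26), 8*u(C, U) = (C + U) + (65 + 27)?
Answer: 593159/8 ≈ 74145.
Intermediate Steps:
u(C, U) = 23/2 + C/8 + U/8 (u(C, U) = ((C + U) + (65 + 27))/8 = ((C + U) + 92)/8 = (92 + C + U)/8 = 23/2 + C/8 + U/8)
K(R) = 2*R*(-26 + R) (K(R) = (2*R)*(-26 + R) = 2*R*(-26 + R))
K(206) + u(-175, -38) = 2*206*(-26 + 206) + (23/2 + (1/8)*(-175) + (1/8)*(-38)) = 2*206*180 + (23/2 - 175/8 - 19/4) = 74160 - 121/8 = 593159/8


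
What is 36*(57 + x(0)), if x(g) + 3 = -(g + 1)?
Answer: 1908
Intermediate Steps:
x(g) = -4 - g (x(g) = -3 - (g + 1) = -3 - (1 + g) = -3 + (-1 - g) = -4 - g)
36*(57 + x(0)) = 36*(57 + (-4 - 1*0)) = 36*(57 + (-4 + 0)) = 36*(57 - 4) = 36*53 = 1908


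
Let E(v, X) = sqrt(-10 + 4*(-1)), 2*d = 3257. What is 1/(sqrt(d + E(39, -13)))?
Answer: sqrt(2)/sqrt(3257 + 2*I*sqrt(14)) ≈ 0.02478 - 2.8468e-5*I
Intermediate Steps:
d = 3257/2 (d = (1/2)*3257 = 3257/2 ≈ 1628.5)
E(v, X) = I*sqrt(14) (E(v, X) = sqrt(-10 - 4) = sqrt(-14) = I*sqrt(14))
1/(sqrt(d + E(39, -13))) = 1/(sqrt(3257/2 + I*sqrt(14))) = 1/sqrt(3257/2 + I*sqrt(14))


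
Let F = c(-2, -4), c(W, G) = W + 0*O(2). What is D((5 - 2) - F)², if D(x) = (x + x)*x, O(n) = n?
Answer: 2500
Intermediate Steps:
c(W, G) = W (c(W, G) = W + 0*2 = W + 0 = W)
F = -2
D(x) = 2*x² (D(x) = (2*x)*x = 2*x²)
D((5 - 2) - F)² = (2*((5 - 2) - 1*(-2))²)² = (2*(3 + 2)²)² = (2*5²)² = (2*25)² = 50² = 2500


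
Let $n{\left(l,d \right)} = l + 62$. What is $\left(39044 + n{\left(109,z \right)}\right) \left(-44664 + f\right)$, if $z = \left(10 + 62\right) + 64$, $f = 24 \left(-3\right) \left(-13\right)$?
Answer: $-1714793520$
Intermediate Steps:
$f = 936$ ($f = \left(-72\right) \left(-13\right) = 936$)
$z = 136$ ($z = 72 + 64 = 136$)
$n{\left(l,d \right)} = 62 + l$
$\left(39044 + n{\left(109,z \right)}\right) \left(-44664 + f\right) = \left(39044 + \left(62 + 109\right)\right) \left(-44664 + 936\right) = \left(39044 + 171\right) \left(-43728\right) = 39215 \left(-43728\right) = -1714793520$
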